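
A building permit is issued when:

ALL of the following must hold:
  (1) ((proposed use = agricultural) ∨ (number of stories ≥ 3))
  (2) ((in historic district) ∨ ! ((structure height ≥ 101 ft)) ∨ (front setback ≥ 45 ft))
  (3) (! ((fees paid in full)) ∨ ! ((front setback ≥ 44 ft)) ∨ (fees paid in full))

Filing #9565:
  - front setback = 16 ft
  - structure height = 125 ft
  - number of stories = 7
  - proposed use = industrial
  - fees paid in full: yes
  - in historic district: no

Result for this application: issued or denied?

Atomic conditions:
  proposed use = agricultural: industrial == agricultural is false
  number of stories ≥ 3: 7 ≥ 3 is true
  in historic district: no → false
  structure height ≥ 101 ft: 125 ≥ 101 is true
  front setback ≥ 45 ft: 16 ≥ 45 is false
  fees paid in full: yes → true
  front setback ≥ 44 ft: 16 ≥ 44 is false
Combine:
[1] false OR true = true
[2.2] NOT true = false
[2] false OR false OR false = false
[3.1] NOT true = false
[3.2] NOT false = true
[3] false OR true OR true = true
[root] true AND false AND true = false
Overall: false → denied

Denied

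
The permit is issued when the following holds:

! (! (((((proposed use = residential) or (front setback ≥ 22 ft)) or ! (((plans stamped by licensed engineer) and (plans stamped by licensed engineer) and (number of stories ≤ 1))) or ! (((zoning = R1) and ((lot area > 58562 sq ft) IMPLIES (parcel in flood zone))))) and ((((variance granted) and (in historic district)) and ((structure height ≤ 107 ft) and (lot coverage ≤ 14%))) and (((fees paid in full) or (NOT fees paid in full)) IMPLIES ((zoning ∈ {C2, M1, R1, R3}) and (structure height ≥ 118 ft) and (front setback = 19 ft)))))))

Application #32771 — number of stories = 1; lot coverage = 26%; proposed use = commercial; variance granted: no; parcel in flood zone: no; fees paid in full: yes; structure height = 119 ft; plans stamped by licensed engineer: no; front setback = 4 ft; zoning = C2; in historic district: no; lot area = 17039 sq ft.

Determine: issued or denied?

Denied

Atomic conditions:
  proposed use = residential: commercial == residential is false
  front setback ≥ 22 ft: 4 ≥ 22 is false
  plans stamped by licensed engineer: no → false
  number of stories ≤ 1: 1 ≤ 1 is true
  zoning = R1: C2 == R1 is false
  lot area > 58562 sq ft: 17039 > 58562 is false
  parcel in flood zone: no → false
  variance granted: no → false
  in historic district: no → false
  structure height ≤ 107 ft: 119 ≤ 107 is false
  lot coverage ≤ 14%: 26 ≤ 14 is false
  fees paid in full: yes → true
  NOT fees paid in full: yes → false
  zoning ∈ {C2, M1, R1, R3}: C2 is in the set → true
  structure height ≥ 118 ft: 119 ≥ 118 is true
  front setback = 19 ft: 4 == 19 is false
Combine:
[1.1.1.1] false OR false = false
[1.1.1.2.1] false AND false AND true = false
[1.1.1.2] NOT false = true
[1.1.1.3.1.2] false → false (antecedent false ⇒ implication holds) = true
[1.1.1.3.1] false AND true = false
[1.1.1.3] NOT false = true
[1.1.1] false OR true OR true = true
[1.1.2.1.1] false AND false = false
[1.1.2.1.2] false AND false = false
[1.1.2.1] false AND false = false
[1.1.2.2.1] true OR false = true
[1.1.2.2.2] true AND true AND false = false
[1.1.2.2] true → false = false
[1.1.2] false AND false = false
[1.1] true AND false = false
[1] NOT false = true
[root] NOT true = false
Overall: false → denied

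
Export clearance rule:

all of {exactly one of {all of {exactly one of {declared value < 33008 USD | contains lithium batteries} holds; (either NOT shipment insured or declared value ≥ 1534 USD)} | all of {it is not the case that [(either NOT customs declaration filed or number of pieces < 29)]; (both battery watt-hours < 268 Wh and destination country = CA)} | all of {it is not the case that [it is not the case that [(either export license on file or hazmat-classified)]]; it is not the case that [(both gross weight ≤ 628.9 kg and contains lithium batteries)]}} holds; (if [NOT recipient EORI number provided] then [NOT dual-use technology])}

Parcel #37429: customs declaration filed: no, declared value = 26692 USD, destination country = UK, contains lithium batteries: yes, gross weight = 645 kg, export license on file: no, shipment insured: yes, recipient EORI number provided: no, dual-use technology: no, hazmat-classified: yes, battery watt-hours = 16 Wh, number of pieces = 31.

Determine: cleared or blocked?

Cleared

Atomic conditions:
  declared value < 33008 USD: 26692 < 33008 is true
  contains lithium batteries: yes → true
  NOT shipment insured: yes → false
  declared value ≥ 1534 USD: 26692 ≥ 1534 is true
  NOT customs declaration filed: no → true
  number of pieces < 29: 31 < 29 is false
  battery watt-hours < 268 Wh: 16 < 268 is true
  destination country = CA: UK == CA is false
  export license on file: no → false
  hazmat-classified: yes → true
  gross weight ≤ 628.9 kg: 645 ≤ 628.9 is false
  NOT recipient EORI number provided: no → true
  NOT dual-use technology: no → true
Combine:
[1.1.1] exactly-one(true, true) = false
[1.1.2] false OR true = true
[1.1] false AND true = false
[1.2.1.1] true OR false = true
[1.2.1] NOT true = false
[1.2.2] true AND false = false
[1.2] false AND false = false
[1.3.1.1.1] false OR true = true
[1.3.1.1] NOT true = false
[1.3.1] NOT false = true
[1.3.2.1] false AND true = false
[1.3.2] NOT false = true
[1.3] true AND true = true
[1] exactly-one(false, false, true) = true
[2] true → true = true
[root] true AND true = true
Overall: true → cleared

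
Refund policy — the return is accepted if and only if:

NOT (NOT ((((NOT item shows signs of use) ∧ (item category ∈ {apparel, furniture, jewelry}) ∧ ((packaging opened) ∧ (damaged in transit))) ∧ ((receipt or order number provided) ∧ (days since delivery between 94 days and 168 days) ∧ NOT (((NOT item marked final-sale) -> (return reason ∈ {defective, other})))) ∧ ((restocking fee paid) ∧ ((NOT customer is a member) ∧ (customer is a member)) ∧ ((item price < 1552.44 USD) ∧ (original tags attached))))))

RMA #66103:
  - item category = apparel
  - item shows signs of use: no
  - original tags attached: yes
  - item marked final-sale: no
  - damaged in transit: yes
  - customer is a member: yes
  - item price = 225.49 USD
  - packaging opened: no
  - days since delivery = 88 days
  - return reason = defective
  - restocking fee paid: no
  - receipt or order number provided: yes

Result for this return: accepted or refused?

Atomic conditions:
  NOT item shows signs of use: no → true
  item category ∈ {apparel, furniture, jewelry}: apparel is in the set → true
  packaging opened: no → false
  damaged in transit: yes → true
  receipt or order number provided: yes → true
  days since delivery between 94 days and 168 days: 88 in [94, 168] is false
  NOT item marked final-sale: no → true
  return reason ∈ {defective, other}: defective is in the set → true
  restocking fee paid: no → false
  NOT customer is a member: yes → false
  customer is a member: yes → true
  item price < 1552.44 USD: 225.49 < 1552.44 is true
  original tags attached: yes → true
Combine:
[1.1.1.3] false AND true = false
[1.1.1] true AND true AND false = false
[1.1.2.3.1] true → true = true
[1.1.2.3] NOT true = false
[1.1.2] true AND false AND false = false
[1.1.3.2] false AND true = false
[1.1.3.3] true AND true = true
[1.1.3] false AND false AND true = false
[1.1] false AND false AND false = false
[1] NOT false = true
[root] NOT true = false
Overall: false → refused

Refused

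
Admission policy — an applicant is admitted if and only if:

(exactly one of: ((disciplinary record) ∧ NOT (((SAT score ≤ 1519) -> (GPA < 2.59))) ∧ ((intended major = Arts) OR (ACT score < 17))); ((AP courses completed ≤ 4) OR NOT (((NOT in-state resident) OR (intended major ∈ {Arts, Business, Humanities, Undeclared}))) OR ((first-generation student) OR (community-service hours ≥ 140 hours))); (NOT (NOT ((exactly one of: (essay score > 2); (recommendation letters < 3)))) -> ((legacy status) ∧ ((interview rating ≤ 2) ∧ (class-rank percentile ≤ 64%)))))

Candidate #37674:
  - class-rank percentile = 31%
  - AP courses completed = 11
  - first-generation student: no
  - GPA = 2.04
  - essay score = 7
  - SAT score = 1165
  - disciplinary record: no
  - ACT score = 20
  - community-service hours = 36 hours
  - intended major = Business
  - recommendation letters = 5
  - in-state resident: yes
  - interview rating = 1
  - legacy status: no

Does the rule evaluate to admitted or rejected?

Rejected

Atomic conditions:
  disciplinary record: no → false
  SAT score ≤ 1519: 1165 ≤ 1519 is true
  GPA < 2.59: 2.04 < 2.59 is true
  intended major = Arts: Business == Arts is false
  ACT score < 17: 20 < 17 is false
  AP courses completed ≤ 4: 11 ≤ 4 is false
  NOT in-state resident: yes → false
  intended major ∈ {Arts, Business, Humanities, Undeclared}: Business is in the set → true
  first-generation student: no → false
  community-service hours ≥ 140 hours: 36 ≥ 140 is false
  essay score > 2: 7 > 2 is true
  recommendation letters < 3: 5 < 3 is false
  legacy status: no → false
  interview rating ≤ 2: 1 ≤ 2 is true
  class-rank percentile ≤ 64%: 31 ≤ 64 is true
Combine:
[1.2.1] true → true = true
[1.2] NOT true = false
[1.3] false OR false = false
[1] false AND false AND false = false
[2.2.1] false OR true = true
[2.2] NOT true = false
[2.3] false OR false = false
[2] false OR false OR false = false
[3.1.1.1] exactly-one(true, false) = true
[3.1.1] NOT true = false
[3.1] NOT false = true
[3.2.2] true AND true = true
[3.2] false AND true = false
[3] true → false = false
[root] exactly-one(false, false, false) = false
Overall: false → rejected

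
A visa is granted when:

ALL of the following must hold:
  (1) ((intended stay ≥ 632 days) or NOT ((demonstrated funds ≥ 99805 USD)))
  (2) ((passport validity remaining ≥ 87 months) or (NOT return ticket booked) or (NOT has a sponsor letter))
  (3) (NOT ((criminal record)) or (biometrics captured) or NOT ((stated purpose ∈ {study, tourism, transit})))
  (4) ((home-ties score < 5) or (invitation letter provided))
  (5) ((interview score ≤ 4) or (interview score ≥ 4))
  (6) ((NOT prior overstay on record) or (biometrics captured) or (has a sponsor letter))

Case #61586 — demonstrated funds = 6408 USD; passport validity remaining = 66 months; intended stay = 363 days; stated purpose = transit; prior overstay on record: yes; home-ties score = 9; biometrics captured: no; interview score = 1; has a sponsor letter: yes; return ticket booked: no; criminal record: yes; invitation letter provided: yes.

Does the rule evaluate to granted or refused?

Atomic conditions:
  intended stay ≥ 632 days: 363 ≥ 632 is false
  demonstrated funds ≥ 99805 USD: 6408 ≥ 99805 is false
  passport validity remaining ≥ 87 months: 66 ≥ 87 is false
  NOT return ticket booked: no → true
  NOT has a sponsor letter: yes → false
  criminal record: yes → true
  biometrics captured: no → false
  stated purpose ∈ {study, tourism, transit}: transit is in the set → true
  home-ties score < 5: 9 < 5 is false
  invitation letter provided: yes → true
  interview score ≤ 4: 1 ≤ 4 is true
  interview score ≥ 4: 1 ≥ 4 is false
  NOT prior overstay on record: yes → false
  has a sponsor letter: yes → true
Combine:
[1.2] NOT false = true
[1] false OR true = true
[2] false OR true OR false = true
[3.1] NOT true = false
[3.3] NOT true = false
[3] false OR false OR false = false
[4] false OR true = true
[5] true OR false = true
[6] false OR false OR true = true
[root] true AND true AND false AND true AND true AND true = false
Overall: false → refused

Refused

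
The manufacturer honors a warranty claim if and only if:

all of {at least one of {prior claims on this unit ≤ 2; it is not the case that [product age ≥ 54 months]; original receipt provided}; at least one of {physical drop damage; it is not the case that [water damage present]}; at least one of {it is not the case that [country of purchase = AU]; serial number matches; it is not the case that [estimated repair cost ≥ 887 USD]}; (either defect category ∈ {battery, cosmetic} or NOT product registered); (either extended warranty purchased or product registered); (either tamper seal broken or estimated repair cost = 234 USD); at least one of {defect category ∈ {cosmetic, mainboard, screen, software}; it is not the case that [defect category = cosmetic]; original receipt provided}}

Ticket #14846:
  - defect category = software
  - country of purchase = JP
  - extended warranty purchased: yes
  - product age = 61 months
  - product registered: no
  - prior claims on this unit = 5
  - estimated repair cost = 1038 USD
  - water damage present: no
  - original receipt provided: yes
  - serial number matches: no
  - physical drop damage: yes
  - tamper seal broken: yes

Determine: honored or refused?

Honored

Atomic conditions:
  prior claims on this unit ≤ 2: 5 ≤ 2 is false
  product age ≥ 54 months: 61 ≥ 54 is true
  original receipt provided: yes → true
  physical drop damage: yes → true
  water damage present: no → false
  country of purchase = AU: JP == AU is false
  serial number matches: no → false
  estimated repair cost ≥ 887 USD: 1038 ≥ 887 is true
  defect category ∈ {battery, cosmetic}: software is not in the set → false
  NOT product registered: no → true
  extended warranty purchased: yes → true
  product registered: no → false
  tamper seal broken: yes → true
  estimated repair cost = 234 USD: 1038 == 234 is false
  defect category ∈ {cosmetic, mainboard, screen, software}: software is in the set → true
  defect category = cosmetic: software == cosmetic is false
Combine:
[1.2] NOT true = false
[1] false OR false OR true = true
[2.2] NOT false = true
[2] true OR true = true
[3.1] NOT false = true
[3.3] NOT true = false
[3] true OR false OR false = true
[4] false OR true = true
[5] true OR false = true
[6] true OR false = true
[7.2] NOT false = true
[7] true OR true OR true = true
[root] true AND true AND true AND true AND true AND true AND true = true
Overall: true → honored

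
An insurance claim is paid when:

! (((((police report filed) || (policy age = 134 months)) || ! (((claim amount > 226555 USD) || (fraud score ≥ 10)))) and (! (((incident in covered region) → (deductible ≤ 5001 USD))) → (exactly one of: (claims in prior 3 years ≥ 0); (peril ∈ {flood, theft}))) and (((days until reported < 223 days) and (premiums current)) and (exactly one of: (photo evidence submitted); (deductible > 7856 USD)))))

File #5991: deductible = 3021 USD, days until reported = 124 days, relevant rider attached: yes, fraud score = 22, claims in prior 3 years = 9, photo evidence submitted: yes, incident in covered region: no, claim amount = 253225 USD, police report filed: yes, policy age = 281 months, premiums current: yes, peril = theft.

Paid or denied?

Denied

Atomic conditions:
  police report filed: yes → true
  policy age = 134 months: 281 == 134 is false
  claim amount > 226555 USD: 253225 > 226555 is true
  fraud score ≥ 10: 22 ≥ 10 is true
  incident in covered region: no → false
  deductible ≤ 5001 USD: 3021 ≤ 5001 is true
  claims in prior 3 years ≥ 0: 9 ≥ 0 is true
  peril ∈ {flood, theft}: theft is in the set → true
  days until reported < 223 days: 124 < 223 is true
  premiums current: yes → true
  photo evidence submitted: yes → true
  deductible > 7856 USD: 3021 > 7856 is false
Combine:
[1.1.1] true OR false = true
[1.1.2.1] true OR true = true
[1.1.2] NOT true = false
[1.1] true OR false = true
[1.2.1.1] false → true (antecedent false ⇒ implication holds) = true
[1.2.1] NOT true = false
[1.2.2] exactly-one(true, true) = false
[1.2] false → false (antecedent false ⇒ implication holds) = true
[1.3.1] true AND true = true
[1.3.2] exactly-one(true, false) = true
[1.3] true AND true = true
[1] true AND true AND true = true
[root] NOT true = false
Overall: false → denied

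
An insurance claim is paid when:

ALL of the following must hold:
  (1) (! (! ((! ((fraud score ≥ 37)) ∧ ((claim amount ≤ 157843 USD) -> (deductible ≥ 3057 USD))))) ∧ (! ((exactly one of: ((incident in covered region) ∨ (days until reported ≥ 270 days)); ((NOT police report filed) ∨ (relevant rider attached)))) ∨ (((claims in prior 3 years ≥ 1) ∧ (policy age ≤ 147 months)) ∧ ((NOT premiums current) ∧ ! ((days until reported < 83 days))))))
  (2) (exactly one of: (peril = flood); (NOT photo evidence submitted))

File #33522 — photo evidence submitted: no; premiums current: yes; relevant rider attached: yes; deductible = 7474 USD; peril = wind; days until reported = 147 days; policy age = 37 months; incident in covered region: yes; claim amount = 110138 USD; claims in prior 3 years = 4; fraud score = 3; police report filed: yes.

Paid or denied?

Atomic conditions:
  fraud score ≥ 37: 3 ≥ 37 is false
  claim amount ≤ 157843 USD: 110138 ≤ 157843 is true
  deductible ≥ 3057 USD: 7474 ≥ 3057 is true
  incident in covered region: yes → true
  days until reported ≥ 270 days: 147 ≥ 270 is false
  NOT police report filed: yes → false
  relevant rider attached: yes → true
  claims in prior 3 years ≥ 1: 4 ≥ 1 is true
  policy age ≤ 147 months: 37 ≤ 147 is true
  NOT premiums current: yes → false
  days until reported < 83 days: 147 < 83 is false
  peril = flood: wind == flood is false
  NOT photo evidence submitted: no → true
Combine:
[1.1.1.1.1] NOT false = true
[1.1.1.1.2] true → true = true
[1.1.1.1] true AND true = true
[1.1.1] NOT true = false
[1.1] NOT false = true
[1.2.1.1.1] true OR false = true
[1.2.1.1.2] false OR true = true
[1.2.1.1] exactly-one(true, true) = false
[1.2.1] NOT false = true
[1.2.2.1] true AND true = true
[1.2.2.2.2] NOT false = true
[1.2.2.2] false AND true = false
[1.2.2] true AND false = false
[1.2] true OR false = true
[1] true AND true = true
[2] exactly-one(false, true) = true
[root] true AND true = true
Overall: true → paid

Paid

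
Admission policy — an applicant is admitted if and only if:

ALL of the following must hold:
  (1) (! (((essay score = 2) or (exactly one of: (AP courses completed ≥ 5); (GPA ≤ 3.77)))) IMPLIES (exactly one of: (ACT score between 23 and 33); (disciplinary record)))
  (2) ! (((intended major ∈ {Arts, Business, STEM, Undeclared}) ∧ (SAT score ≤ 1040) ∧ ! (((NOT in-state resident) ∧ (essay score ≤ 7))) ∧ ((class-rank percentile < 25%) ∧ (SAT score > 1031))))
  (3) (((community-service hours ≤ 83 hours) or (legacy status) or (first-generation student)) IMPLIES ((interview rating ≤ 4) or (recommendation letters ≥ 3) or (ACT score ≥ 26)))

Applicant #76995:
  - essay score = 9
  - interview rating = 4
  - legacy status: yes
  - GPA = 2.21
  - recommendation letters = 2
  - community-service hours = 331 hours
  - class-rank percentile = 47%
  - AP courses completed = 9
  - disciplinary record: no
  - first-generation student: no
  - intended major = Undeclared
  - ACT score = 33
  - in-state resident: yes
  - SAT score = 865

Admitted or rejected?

Atomic conditions:
  essay score = 2: 9 == 2 is false
  AP courses completed ≥ 5: 9 ≥ 5 is true
  GPA ≤ 3.77: 2.21 ≤ 3.77 is true
  ACT score between 23 and 33: 33 in [23, 33] is true
  disciplinary record: no → false
  intended major ∈ {Arts, Business, STEM, Undeclared}: Undeclared is in the set → true
  SAT score ≤ 1040: 865 ≤ 1040 is true
  NOT in-state resident: yes → false
  essay score ≤ 7: 9 ≤ 7 is false
  class-rank percentile < 25%: 47 < 25 is false
  SAT score > 1031: 865 > 1031 is false
  community-service hours ≤ 83 hours: 331 ≤ 83 is false
  legacy status: yes → true
  first-generation student: no → false
  interview rating ≤ 4: 4 ≤ 4 is true
  recommendation letters ≥ 3: 2 ≥ 3 is false
  ACT score ≥ 26: 33 ≥ 26 is true
Combine:
[1.1.1.2] exactly-one(true, true) = false
[1.1.1] false OR false = false
[1.1] NOT false = true
[1.2] exactly-one(true, false) = true
[1] true → true = true
[2.1.3.1] false AND false = false
[2.1.3] NOT false = true
[2.1.4] false AND false = false
[2.1] true AND true AND true AND false = false
[2] NOT false = true
[3.1] false OR true OR false = true
[3.2] true OR false OR true = true
[3] true → true = true
[root] true AND true AND true = true
Overall: true → admitted

Admitted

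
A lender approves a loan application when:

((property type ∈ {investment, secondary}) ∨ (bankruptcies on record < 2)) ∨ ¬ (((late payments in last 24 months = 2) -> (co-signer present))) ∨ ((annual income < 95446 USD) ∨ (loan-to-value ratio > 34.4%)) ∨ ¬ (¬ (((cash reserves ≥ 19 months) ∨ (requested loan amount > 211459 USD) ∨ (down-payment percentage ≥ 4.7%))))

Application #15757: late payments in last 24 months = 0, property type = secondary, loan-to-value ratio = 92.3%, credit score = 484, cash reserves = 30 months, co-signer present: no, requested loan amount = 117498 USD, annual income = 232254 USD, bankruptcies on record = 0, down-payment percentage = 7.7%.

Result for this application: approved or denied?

Approved

Atomic conditions:
  property type ∈ {investment, secondary}: secondary is in the set → true
  bankruptcies on record < 2: 0 < 2 is true
  late payments in last 24 months = 2: 0 == 2 is false
  co-signer present: no → false
  annual income < 95446 USD: 232254 < 95446 is false
  loan-to-value ratio > 34.4%: 92.3 > 34.4 is true
  cash reserves ≥ 19 months: 30 ≥ 19 is true
  requested loan amount > 211459 USD: 117498 > 211459 is false
  down-payment percentage ≥ 4.7%: 7.7 ≥ 4.7 is true
Combine:
[1] true OR true = true
[2.1] false → false (antecedent false ⇒ implication holds) = true
[2] NOT true = false
[3] false OR true = true
[4.1.1] true OR false OR true = true
[4.1] NOT true = false
[4] NOT false = true
[root] true OR false OR true OR true = true
Overall: true → approved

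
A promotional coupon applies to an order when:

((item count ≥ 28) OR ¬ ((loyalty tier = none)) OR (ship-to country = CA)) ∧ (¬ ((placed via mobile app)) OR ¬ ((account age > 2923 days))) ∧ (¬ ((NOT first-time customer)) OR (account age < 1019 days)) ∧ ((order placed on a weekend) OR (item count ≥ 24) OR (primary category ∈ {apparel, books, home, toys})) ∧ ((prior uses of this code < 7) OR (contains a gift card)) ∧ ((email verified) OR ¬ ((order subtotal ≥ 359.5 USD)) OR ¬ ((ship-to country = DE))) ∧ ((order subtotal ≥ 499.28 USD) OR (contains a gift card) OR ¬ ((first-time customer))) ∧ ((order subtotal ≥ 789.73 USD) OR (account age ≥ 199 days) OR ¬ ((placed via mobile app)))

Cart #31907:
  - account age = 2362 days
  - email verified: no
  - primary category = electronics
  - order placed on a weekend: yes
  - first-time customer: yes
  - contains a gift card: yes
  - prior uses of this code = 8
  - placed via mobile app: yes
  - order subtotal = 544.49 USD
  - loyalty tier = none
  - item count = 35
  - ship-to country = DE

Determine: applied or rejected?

Rejected

Atomic conditions:
  item count ≥ 28: 35 ≥ 28 is true
  loyalty tier = none: none == none is true
  ship-to country = CA: DE == CA is false
  placed via mobile app: yes → true
  account age > 2923 days: 2362 > 2923 is false
  NOT first-time customer: yes → false
  account age < 1019 days: 2362 < 1019 is false
  order placed on a weekend: yes → true
  item count ≥ 24: 35 ≥ 24 is true
  primary category ∈ {apparel, books, home, toys}: electronics is not in the set → false
  prior uses of this code < 7: 8 < 7 is false
  contains a gift card: yes → true
  email verified: no → false
  order subtotal ≥ 359.5 USD: 544.49 ≥ 359.5 is true
  ship-to country = DE: DE == DE is true
  order subtotal ≥ 499.28 USD: 544.49 ≥ 499.28 is true
  first-time customer: yes → true
  order subtotal ≥ 789.73 USD: 544.49 ≥ 789.73 is false
  account age ≥ 199 days: 2362 ≥ 199 is true
Combine:
[1.2] NOT true = false
[1] true OR false OR false = true
[2.1] NOT true = false
[2.2] NOT false = true
[2] false OR true = true
[3.1] NOT false = true
[3] true OR false = true
[4] true OR true OR false = true
[5] false OR true = true
[6.2] NOT true = false
[6.3] NOT true = false
[6] false OR false OR false = false
[7.3] NOT true = false
[7] true OR true OR false = true
[8.3] NOT true = false
[8] false OR true OR false = true
[root] true AND true AND true AND true AND true AND false AND true AND true = false
Overall: false → rejected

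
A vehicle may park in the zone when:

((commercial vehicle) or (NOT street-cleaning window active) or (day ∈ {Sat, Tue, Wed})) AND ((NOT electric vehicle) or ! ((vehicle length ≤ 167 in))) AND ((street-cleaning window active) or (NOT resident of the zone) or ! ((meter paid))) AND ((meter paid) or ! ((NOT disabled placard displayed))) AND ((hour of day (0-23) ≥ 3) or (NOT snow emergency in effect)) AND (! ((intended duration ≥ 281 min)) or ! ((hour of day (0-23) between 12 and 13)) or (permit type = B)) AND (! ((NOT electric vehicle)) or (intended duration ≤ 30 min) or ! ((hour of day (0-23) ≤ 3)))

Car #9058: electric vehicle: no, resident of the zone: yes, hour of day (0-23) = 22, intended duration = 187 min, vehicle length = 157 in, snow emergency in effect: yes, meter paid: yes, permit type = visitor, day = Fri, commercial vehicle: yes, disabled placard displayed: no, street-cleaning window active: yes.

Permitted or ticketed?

Permitted

Atomic conditions:
  commercial vehicle: yes → true
  NOT street-cleaning window active: yes → false
  day ∈ {Sat, Tue, Wed}: Fri is not in the set → false
  NOT electric vehicle: no → true
  vehicle length ≤ 167 in: 157 ≤ 167 is true
  street-cleaning window active: yes → true
  NOT resident of the zone: yes → false
  meter paid: yes → true
  NOT disabled placard displayed: no → true
  hour of day (0-23) ≥ 3: 22 ≥ 3 is true
  NOT snow emergency in effect: yes → false
  intended duration ≥ 281 min: 187 ≥ 281 is false
  hour of day (0-23) between 12 and 13: 22 in [12, 13] is false
  permit type = B: visitor == B is false
  intended duration ≤ 30 min: 187 ≤ 30 is false
  hour of day (0-23) ≤ 3: 22 ≤ 3 is false
Combine:
[1] true OR false OR false = true
[2.2] NOT true = false
[2] true OR false = true
[3.3] NOT true = false
[3] true OR false OR false = true
[4.2] NOT true = false
[4] true OR false = true
[5] true OR false = true
[6.1] NOT false = true
[6.2] NOT false = true
[6] true OR true OR false = true
[7.1] NOT true = false
[7.3] NOT false = true
[7] false OR false OR true = true
[root] true AND true AND true AND true AND true AND true AND true = true
Overall: true → permitted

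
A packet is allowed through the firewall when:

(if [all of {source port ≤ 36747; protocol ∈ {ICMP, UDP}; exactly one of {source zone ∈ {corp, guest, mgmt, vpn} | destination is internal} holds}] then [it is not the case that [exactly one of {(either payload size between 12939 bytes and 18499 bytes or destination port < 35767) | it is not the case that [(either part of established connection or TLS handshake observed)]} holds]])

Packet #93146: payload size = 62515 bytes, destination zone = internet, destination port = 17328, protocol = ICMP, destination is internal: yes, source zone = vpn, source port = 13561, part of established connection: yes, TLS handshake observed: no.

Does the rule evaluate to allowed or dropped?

Allowed

Atomic conditions:
  source port ≤ 36747: 13561 ≤ 36747 is true
  protocol ∈ {ICMP, UDP}: ICMP is in the set → true
  source zone ∈ {corp, guest, mgmt, vpn}: vpn is in the set → true
  destination is internal: yes → true
  payload size between 12939 bytes and 18499 bytes: 62515 in [12939, 18499] is false
  destination port < 35767: 17328 < 35767 is true
  part of established connection: yes → true
  TLS handshake observed: no → false
Combine:
[1.3] exactly-one(true, true) = false
[1] true AND true AND false = false
[2.1.1] false OR true = true
[2.1.2.1] true OR false = true
[2.1.2] NOT true = false
[2.1] exactly-one(true, false) = true
[2] NOT true = false
[root] false → false (antecedent false ⇒ implication holds) = true
Overall: true → allowed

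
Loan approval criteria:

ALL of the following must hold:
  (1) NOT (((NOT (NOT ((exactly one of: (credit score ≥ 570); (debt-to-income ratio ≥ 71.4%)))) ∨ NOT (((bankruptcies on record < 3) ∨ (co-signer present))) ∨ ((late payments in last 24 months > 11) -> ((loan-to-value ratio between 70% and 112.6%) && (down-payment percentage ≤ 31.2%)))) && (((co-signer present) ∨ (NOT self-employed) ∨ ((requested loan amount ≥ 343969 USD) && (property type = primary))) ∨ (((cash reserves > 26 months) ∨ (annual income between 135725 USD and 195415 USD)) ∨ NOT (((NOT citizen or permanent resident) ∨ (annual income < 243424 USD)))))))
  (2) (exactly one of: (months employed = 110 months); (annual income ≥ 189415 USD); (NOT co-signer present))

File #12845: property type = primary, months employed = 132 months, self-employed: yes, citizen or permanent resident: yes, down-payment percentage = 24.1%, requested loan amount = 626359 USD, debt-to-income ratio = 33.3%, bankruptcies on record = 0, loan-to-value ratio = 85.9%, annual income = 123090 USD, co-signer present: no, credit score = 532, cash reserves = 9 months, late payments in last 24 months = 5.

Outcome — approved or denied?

Atomic conditions:
  credit score ≥ 570: 532 ≥ 570 is false
  debt-to-income ratio ≥ 71.4%: 33.3 ≥ 71.4 is false
  bankruptcies on record < 3: 0 < 3 is true
  co-signer present: no → false
  late payments in last 24 months > 11: 5 > 11 is false
  loan-to-value ratio between 70% and 112.6%: 85.9 in [70, 112.6] is true
  down-payment percentage ≤ 31.2%: 24.1 ≤ 31.2 is true
  NOT self-employed: yes → false
  requested loan amount ≥ 343969 USD: 626359 ≥ 343969 is true
  property type = primary: primary == primary is true
  cash reserves > 26 months: 9 > 26 is false
  annual income between 135725 USD and 195415 USD: 123090 in [135725, 195415] is false
  NOT citizen or permanent resident: yes → false
  annual income < 243424 USD: 123090 < 243424 is true
  months employed = 110 months: 132 == 110 is false
  annual income ≥ 189415 USD: 123090 ≥ 189415 is false
  NOT co-signer present: no → true
Combine:
[1.1.1.1.1.1] exactly-one(false, false) = false
[1.1.1.1.1] NOT false = true
[1.1.1.1] NOT true = false
[1.1.1.2.1] true OR false = true
[1.1.1.2] NOT true = false
[1.1.1.3.2] true AND true = true
[1.1.1.3] false → true (antecedent false ⇒ implication holds) = true
[1.1.1] false OR false OR true = true
[1.1.2.1.3] true AND true = true
[1.1.2.1] false OR false OR true = true
[1.1.2.2.1] false OR false = false
[1.1.2.2.2.1] false OR true = true
[1.1.2.2.2] NOT true = false
[1.1.2.2] false OR false = false
[1.1.2] true OR false = true
[1.1] true AND true = true
[1] NOT true = false
[2] exactly-one(false, false, true) = true
[root] false AND true = false
Overall: false → denied

Denied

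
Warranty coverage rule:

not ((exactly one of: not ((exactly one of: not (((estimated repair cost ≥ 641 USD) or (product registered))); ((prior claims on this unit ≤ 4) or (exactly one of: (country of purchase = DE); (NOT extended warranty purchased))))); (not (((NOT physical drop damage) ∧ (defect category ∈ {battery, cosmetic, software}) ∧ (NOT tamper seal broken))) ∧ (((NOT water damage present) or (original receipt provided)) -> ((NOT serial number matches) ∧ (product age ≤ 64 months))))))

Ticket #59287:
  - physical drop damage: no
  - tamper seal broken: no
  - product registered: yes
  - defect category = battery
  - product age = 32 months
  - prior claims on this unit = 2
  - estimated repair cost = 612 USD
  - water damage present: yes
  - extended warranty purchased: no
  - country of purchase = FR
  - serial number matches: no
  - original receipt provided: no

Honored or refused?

Honored

Atomic conditions:
  estimated repair cost ≥ 641 USD: 612 ≥ 641 is false
  product registered: yes → true
  prior claims on this unit ≤ 4: 2 ≤ 4 is true
  country of purchase = DE: FR == DE is false
  NOT extended warranty purchased: no → true
  NOT physical drop damage: no → true
  defect category ∈ {battery, cosmetic, software}: battery is in the set → true
  NOT tamper seal broken: no → true
  NOT water damage present: yes → false
  original receipt provided: no → false
  NOT serial number matches: no → true
  product age ≤ 64 months: 32 ≤ 64 is true
Combine:
[1.1.1.1.1] false OR true = true
[1.1.1.1] NOT true = false
[1.1.1.2.2] exactly-one(false, true) = true
[1.1.1.2] true OR true = true
[1.1.1] exactly-one(false, true) = true
[1.1] NOT true = false
[1.2.1.1] true AND true AND true = true
[1.2.1] NOT true = false
[1.2.2.1] false OR false = false
[1.2.2.2] true AND true = true
[1.2.2] false → true (antecedent false ⇒ implication holds) = true
[1.2] false AND true = false
[1] exactly-one(false, false) = false
[root] NOT false = true
Overall: true → honored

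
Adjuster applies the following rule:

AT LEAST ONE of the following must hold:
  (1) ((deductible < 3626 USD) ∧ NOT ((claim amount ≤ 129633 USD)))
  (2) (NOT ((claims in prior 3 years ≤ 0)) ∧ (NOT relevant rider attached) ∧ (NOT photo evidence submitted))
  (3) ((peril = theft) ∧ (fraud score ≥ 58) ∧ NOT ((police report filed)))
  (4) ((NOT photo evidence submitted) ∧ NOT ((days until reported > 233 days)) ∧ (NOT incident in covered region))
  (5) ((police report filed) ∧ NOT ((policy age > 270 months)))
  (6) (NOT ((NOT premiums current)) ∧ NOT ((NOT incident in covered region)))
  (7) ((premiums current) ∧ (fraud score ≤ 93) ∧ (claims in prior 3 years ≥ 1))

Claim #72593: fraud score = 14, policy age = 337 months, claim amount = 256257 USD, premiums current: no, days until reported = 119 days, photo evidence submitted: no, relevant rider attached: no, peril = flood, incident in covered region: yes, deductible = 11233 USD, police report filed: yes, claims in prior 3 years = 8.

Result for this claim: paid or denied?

Paid

Atomic conditions:
  deductible < 3626 USD: 11233 < 3626 is false
  claim amount ≤ 129633 USD: 256257 ≤ 129633 is false
  claims in prior 3 years ≤ 0: 8 ≤ 0 is false
  NOT relevant rider attached: no → true
  NOT photo evidence submitted: no → true
  peril = theft: flood == theft is false
  fraud score ≥ 58: 14 ≥ 58 is false
  police report filed: yes → true
  days until reported > 233 days: 119 > 233 is false
  NOT incident in covered region: yes → false
  policy age > 270 months: 337 > 270 is true
  NOT premiums current: no → true
  premiums current: no → false
  fraud score ≤ 93: 14 ≤ 93 is true
  claims in prior 3 years ≥ 1: 8 ≥ 1 is true
Combine:
[1.2] NOT false = true
[1] false AND true = false
[2.1] NOT false = true
[2] true AND true AND true = true
[3.3] NOT true = false
[3] false AND false AND false = false
[4.2] NOT false = true
[4] true AND true AND false = false
[5.2] NOT true = false
[5] true AND false = false
[6.1] NOT true = false
[6.2] NOT false = true
[6] false AND true = false
[7] false AND true AND true = false
[root] false OR true OR false OR false OR false OR false OR false = true
Overall: true → paid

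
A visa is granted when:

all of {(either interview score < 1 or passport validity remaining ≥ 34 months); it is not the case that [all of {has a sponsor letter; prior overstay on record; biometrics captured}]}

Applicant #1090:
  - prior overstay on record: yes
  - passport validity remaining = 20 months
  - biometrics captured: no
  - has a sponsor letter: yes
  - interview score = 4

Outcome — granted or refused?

Refused

Atomic conditions:
  interview score < 1: 4 < 1 is false
  passport validity remaining ≥ 34 months: 20 ≥ 34 is false
  has a sponsor letter: yes → true
  prior overstay on record: yes → true
  biometrics captured: no → false
Combine:
[1] false OR false = false
[2.1] true AND true AND false = false
[2] NOT false = true
[root] false AND true = false
Overall: false → refused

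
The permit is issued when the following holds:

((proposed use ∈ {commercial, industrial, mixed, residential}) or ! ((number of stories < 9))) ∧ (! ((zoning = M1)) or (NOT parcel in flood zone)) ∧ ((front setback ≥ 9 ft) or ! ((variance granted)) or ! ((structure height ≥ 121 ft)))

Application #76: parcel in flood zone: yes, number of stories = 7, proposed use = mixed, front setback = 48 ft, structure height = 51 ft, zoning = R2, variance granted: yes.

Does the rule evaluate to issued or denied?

Atomic conditions:
  proposed use ∈ {commercial, industrial, mixed, residential}: mixed is in the set → true
  number of stories < 9: 7 < 9 is true
  zoning = M1: R2 == M1 is false
  NOT parcel in flood zone: yes → false
  front setback ≥ 9 ft: 48 ≥ 9 is true
  variance granted: yes → true
  structure height ≥ 121 ft: 51 ≥ 121 is false
Combine:
[1.2] NOT true = false
[1] true OR false = true
[2.1] NOT false = true
[2] true OR false = true
[3.2] NOT true = false
[3.3] NOT false = true
[3] true OR false OR true = true
[root] true AND true AND true = true
Overall: true → issued

Issued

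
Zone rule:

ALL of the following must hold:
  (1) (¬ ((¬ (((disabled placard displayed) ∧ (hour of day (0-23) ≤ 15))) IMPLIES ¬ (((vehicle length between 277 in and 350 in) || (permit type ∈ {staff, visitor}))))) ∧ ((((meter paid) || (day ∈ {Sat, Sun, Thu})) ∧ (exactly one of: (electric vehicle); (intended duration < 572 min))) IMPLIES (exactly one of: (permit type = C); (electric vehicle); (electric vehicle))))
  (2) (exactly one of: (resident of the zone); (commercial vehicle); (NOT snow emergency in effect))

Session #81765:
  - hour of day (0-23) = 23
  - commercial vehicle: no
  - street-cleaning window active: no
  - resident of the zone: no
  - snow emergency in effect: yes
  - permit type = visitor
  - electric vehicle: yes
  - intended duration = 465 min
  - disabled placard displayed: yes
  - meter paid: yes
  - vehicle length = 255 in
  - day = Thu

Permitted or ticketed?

Ticketed

Atomic conditions:
  disabled placard displayed: yes → true
  hour of day (0-23) ≤ 15: 23 ≤ 15 is false
  vehicle length between 277 in and 350 in: 255 in [277, 350] is false
  permit type ∈ {staff, visitor}: visitor is in the set → true
  meter paid: yes → true
  day ∈ {Sat, Sun, Thu}: Thu is in the set → true
  electric vehicle: yes → true
  intended duration < 572 min: 465 < 572 is true
  permit type = C: visitor == C is false
  resident of the zone: no → false
  commercial vehicle: no → false
  NOT snow emergency in effect: yes → false
Combine:
[1.1.1.1.1] true AND false = false
[1.1.1.1] NOT false = true
[1.1.1.2.1] false OR true = true
[1.1.1.2] NOT true = false
[1.1.1] true → false = false
[1.1] NOT false = true
[1.2.1.1] true OR true = true
[1.2.1.2] exactly-one(true, true) = false
[1.2.1] true AND false = false
[1.2.2] exactly-one(false, true, true) = false
[1.2] false → false (antecedent false ⇒ implication holds) = true
[1] true AND true = true
[2] exactly-one(false, false, false) = false
[root] true AND false = false
Overall: false → ticketed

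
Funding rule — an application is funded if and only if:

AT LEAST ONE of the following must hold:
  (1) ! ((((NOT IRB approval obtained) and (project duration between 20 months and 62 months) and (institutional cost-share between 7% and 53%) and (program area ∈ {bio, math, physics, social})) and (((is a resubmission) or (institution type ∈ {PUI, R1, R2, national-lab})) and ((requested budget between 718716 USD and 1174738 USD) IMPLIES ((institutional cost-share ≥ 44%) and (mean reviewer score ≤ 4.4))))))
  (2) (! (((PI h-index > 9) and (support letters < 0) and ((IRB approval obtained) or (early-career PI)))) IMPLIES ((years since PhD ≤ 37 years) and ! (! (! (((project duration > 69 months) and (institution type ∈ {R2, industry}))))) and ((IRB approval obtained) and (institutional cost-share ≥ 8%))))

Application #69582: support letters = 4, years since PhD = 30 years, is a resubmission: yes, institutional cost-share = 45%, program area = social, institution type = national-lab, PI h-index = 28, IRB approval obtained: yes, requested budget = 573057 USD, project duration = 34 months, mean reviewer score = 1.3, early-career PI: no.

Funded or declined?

Atomic conditions:
  NOT IRB approval obtained: yes → false
  project duration between 20 months and 62 months: 34 in [20, 62] is true
  institutional cost-share between 7% and 53%: 45 in [7, 53] is true
  program area ∈ {bio, math, physics, social}: social is in the set → true
  is a resubmission: yes → true
  institution type ∈ {PUI, R1, R2, national-lab}: national-lab is in the set → true
  requested budget between 718716 USD and 1174738 USD: 573057 in [718716, 1174738] is false
  institutional cost-share ≥ 44%: 45 ≥ 44 is true
  mean reviewer score ≤ 4.4: 1.3 ≤ 4.4 is true
  PI h-index > 9: 28 > 9 is true
  support letters < 0: 4 < 0 is false
  IRB approval obtained: yes → true
  early-career PI: no → false
  years since PhD ≤ 37 years: 30 ≤ 37 is true
  project duration > 69 months: 34 > 69 is false
  institution type ∈ {R2, industry}: national-lab is not in the set → false
  institutional cost-share ≥ 8%: 45 ≥ 8 is true
Combine:
[1.1.1] false AND true AND true AND true = false
[1.1.2.1] true OR true = true
[1.1.2.2.2] true AND true = true
[1.1.2.2] false → true (antecedent false ⇒ implication holds) = true
[1.1.2] true AND true = true
[1.1] false AND true = false
[1] NOT false = true
[2.1.1.3] true OR false = true
[2.1.1] true AND false AND true = false
[2.1] NOT false = true
[2.2.2.1.1.1] false AND false = false
[2.2.2.1.1] NOT false = true
[2.2.2.1] NOT true = false
[2.2.2] NOT false = true
[2.2.3] true AND true = true
[2.2] true AND true AND true = true
[2] true → true = true
[root] true OR true = true
Overall: true → funded

Funded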